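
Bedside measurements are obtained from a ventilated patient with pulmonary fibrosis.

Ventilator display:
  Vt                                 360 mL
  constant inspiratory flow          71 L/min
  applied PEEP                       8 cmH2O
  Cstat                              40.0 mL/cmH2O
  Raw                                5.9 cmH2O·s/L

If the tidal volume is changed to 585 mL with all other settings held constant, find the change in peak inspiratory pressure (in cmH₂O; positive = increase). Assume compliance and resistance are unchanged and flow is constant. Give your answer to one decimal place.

5.6

PIP = Vt/C + R·V̇ + PEEP (constant-flow equation of motion).
Only the elastic term changes: ΔPIP = ΔVt / C = (585 − 360) / 40.0 = 5.625 cmH2O.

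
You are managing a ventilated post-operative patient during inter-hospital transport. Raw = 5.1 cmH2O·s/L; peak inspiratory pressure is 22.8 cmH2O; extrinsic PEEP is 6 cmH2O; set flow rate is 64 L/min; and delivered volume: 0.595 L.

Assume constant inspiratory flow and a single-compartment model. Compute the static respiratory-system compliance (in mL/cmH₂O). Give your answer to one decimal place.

Flow: 64 L/min ÷ 60 = 1.0667 L/s.
Equation of motion (constant flow): PIP = Vt/C + R·V̇ + PEEP.
Vt/C = PIP − R·V̇ − PEEP = 22.8 − 5.1×1.0667 − 6 = 22.8 − 5.44 − 6 = 11.36 cmH2O.
C = Vt / 11.36 = 595 / 11.36 = 52.377 mL/cmH2O.

52.4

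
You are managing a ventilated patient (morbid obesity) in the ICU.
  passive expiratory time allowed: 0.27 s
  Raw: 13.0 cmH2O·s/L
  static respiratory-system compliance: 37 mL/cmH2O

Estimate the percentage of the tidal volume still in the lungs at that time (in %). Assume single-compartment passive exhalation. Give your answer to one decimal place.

τ = R × C = 13.0 × 37 mL/cmH2O = 13.0 × 0.037 L/cmH2O = 0.481 s.
Passive exhalation: V(t)/V₀ = e^(−t/τ) = e^(−0.27/0.481) = 0.5704.
Fraction remaining = 0.5704 → 57.04%.

57.0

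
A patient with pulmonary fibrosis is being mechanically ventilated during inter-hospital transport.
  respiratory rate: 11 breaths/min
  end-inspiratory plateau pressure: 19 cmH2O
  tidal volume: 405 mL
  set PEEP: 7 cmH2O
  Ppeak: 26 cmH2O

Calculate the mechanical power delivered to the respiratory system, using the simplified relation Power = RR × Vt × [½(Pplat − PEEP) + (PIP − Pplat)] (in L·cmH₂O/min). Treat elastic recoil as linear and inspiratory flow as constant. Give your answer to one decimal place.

57.9

Per-breath work = Vt × [½(Pplat−PEEP) + (PIP−Pplat)] = 0.405 × [0.5×12.0 + 7.0] = 0.405 × 13.0 = 5.265 L·cmH2O.
Power = 11 × 5.265 = 57.915 L·cmH2O/min.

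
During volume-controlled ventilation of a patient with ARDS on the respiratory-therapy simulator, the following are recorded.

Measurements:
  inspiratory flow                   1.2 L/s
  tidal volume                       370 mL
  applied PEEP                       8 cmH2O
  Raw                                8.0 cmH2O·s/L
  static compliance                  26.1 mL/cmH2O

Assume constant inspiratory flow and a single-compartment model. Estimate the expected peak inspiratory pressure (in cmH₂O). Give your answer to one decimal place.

31.8

Equation of motion (constant flow): PIP = Vt/C + R·V̇ + PEEP.
PIP = 370/26.1 + 8.0×1.2 + 8 = 14.176 + 9.6 + 8 = 31.776 cmH2O.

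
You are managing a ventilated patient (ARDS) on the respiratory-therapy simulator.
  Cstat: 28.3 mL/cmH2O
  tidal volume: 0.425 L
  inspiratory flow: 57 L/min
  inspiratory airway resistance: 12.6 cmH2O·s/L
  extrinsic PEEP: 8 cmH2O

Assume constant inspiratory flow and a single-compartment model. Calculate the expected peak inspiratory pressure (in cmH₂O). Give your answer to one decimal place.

35.0

Flow: 57 L/min ÷ 60 = 0.95 L/s.
Equation of motion (constant flow): PIP = Vt/C + R·V̇ + PEEP.
PIP = 425/28.3 + 12.6×0.95 + 8 = 15.018 + 11.97 + 8 = 34.988 cmH2O.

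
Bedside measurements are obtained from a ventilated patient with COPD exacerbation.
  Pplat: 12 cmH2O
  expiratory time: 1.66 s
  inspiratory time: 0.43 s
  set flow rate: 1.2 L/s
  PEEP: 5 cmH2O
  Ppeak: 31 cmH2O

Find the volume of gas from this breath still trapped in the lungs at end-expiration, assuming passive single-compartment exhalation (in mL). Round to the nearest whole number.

Vt = flow × Ti = 1.2 L/s × 0.43 s × 1000 mL/L = 516.0 mL.
R = (PIP − Pplat)/V̇ = (31 − 12) / 1.2 = 19.0/1.2 = 15.833 cmH2O·s/L.
C = Vt/(Pplat − PEEP) = 516.0 / (12 − 5) = 516.0/7.0 = 73.714 mL/cmH2O.
τ = R × C = 15.833 × 0.07371 L/cmH2O = 1.167 s.
Fraction remaining = e^(−Te/τ) = e^(−1.66/1.167) = 0.2411.
Trapped volume = 516.0 × 0.2411 = 124.41 mL.

124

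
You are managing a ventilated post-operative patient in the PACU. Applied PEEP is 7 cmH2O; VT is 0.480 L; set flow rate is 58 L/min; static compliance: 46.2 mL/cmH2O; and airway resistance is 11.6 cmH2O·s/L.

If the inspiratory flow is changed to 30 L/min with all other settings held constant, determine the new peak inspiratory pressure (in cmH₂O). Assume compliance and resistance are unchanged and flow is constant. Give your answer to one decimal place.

Flow: 58 L/min ÷ 60 = 0.9667 L/s.
New flow: 30 L/min ÷ 60 = 0.5 L/s.
PIP = Vt/C + R·V̇ + PEEP (constant-flow equation of motion).
Only the resistive term changes: ΔPIP = R × ΔV̇ = 11.6 × (0.5 − 0.9667) = 11.6 × -0.4667 = -5.414 cmH2O.
Original PIP = 480/46.2 + 11.6×0.9667 + 7 = 28.603 cmH2O; new PIP = 28.603 + (-5.414) = 23.189 cmH2O.

23.2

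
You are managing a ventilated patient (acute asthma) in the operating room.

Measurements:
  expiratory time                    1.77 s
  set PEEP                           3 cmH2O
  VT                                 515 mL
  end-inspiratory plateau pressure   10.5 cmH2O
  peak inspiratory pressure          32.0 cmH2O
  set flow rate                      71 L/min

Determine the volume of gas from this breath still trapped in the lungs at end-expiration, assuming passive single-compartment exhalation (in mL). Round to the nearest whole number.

125

Flow: 71 L/min ÷ 60 = 1.1833 L/s.
R = (PIP − Pplat)/V̇ = (32.0 − 10.5) / 1.1833 = 21.5/1.1833 = 18.17 cmH2O·s/L.
C = Vt/(Pplat − PEEP) = 515.0 / (10.5 − 3) = 515.0/7.5 = 68.667 mL/cmH2O.
τ = R × C = 18.17 × 0.06867 L/cmH2O = 1.248 s.
Fraction remaining = e^(−Te/τ) = e^(−1.77/1.248) = 0.2421.
Trapped volume = 515.0 × 0.2421 = 124.68 mL.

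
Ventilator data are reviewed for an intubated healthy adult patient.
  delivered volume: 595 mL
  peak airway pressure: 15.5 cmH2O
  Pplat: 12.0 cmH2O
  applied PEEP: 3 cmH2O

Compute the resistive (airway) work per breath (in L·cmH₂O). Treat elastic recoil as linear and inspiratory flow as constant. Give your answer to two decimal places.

2.08

With constant inspiratory flow the resistive pressure is constant at PIP − Pplat = 15.5 − 12.0 = 3.5 cmH2O, so resistive work = 3.5 × 0.595 = 2.083 L·cmH2O.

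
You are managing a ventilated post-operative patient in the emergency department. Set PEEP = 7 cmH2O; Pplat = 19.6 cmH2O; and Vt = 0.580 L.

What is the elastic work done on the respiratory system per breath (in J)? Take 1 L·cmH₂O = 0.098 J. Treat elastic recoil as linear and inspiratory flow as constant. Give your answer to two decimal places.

Elastic work ≈ ½ × (Pplat − PEEP) × Vt = 0.5 × (19.6 − 7) × 0.580 L = 0.5 × 12.6 × 0.580 = 3.654 L·cmH2O.
× 0.098 J/(L·cmH2O) → 0.3581 J.

0.36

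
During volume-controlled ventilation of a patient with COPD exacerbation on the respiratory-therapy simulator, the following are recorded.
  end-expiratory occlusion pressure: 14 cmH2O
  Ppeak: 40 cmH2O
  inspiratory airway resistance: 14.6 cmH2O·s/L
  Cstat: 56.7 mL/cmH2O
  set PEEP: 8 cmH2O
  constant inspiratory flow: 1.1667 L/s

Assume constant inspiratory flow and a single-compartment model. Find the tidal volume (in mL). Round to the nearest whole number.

508

Total PEEP = 14 cmH2O (set 8 + intrinsic 6); this is the baseline alveolar pressure.
Equation of motion (constant flow): PIP = Vt/C + R·V̇ + PEEP.
Vt/C = PIP − R·V̇ − PEEP = 40 − 17.034 − 14 = 8.966 cmH2O.
Vt = C × 8.966 = 56.7 × 8.966 = 508.37 mL.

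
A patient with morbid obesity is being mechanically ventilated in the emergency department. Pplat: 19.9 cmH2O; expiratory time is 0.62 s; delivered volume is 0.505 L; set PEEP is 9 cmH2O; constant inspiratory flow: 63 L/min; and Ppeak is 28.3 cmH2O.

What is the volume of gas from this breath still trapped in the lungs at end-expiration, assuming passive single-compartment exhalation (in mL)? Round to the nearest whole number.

95

Flow: 63 L/min ÷ 60 = 1.05 L/s.
R = (PIP − Pplat)/V̇ = (28.3 − 19.9) / 1.05 = 8.4/1.05 = 8.0 cmH2O·s/L.
C = Vt/(Pplat − PEEP) = 505.0 / (19.9 − 9) = 505.0/10.9 = 46.33 mL/cmH2O.
τ = R × C = 8.0 × 0.04633 L/cmH2O = 0.3706 s.
Fraction remaining = e^(−Te/τ) = e^(−0.62/0.3706) = 0.1877.
Trapped volume = 505.0 × 0.1877 = 94.789 mL.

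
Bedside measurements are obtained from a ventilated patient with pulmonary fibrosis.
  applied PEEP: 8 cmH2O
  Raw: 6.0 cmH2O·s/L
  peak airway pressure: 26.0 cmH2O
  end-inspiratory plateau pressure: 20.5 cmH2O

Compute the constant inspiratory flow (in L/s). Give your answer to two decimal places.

0.92

flow = (PIP − Pplat) / Raw = 5.5 / 6.0 = 0.9167 L/s.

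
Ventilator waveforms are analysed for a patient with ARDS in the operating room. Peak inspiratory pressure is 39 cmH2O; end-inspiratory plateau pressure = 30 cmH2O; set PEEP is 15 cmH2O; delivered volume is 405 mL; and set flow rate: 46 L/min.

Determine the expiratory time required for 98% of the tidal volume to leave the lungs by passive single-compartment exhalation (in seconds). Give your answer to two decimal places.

Flow: 46 L/min ÷ 60 = 0.7667 L/s.
R = (PIP − Pplat)/V̇ = (39 − 30) / 0.7667 = 9.0/0.7667 = 11.739 cmH2O·s/L.
C = Vt/(Pplat − PEEP) = 405.0 / (30 − 15) = 405.0/15.0 = 27.0 mL/cmH2O.
τ = R × C = 11.739 × 0.027 L/cmH2O = 0.317 s.
t = −τ·ln(1 − 0.98) = −0.317·ln(0.02) = 1.24 s.

1.24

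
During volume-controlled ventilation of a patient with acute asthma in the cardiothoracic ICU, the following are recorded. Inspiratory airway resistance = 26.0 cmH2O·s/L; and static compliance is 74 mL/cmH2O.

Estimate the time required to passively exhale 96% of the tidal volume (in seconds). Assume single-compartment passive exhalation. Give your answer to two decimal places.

τ = R × C = 26.0 × 74 mL/cmH2O = 26.0 × 0.074 L/cmH2O = 1.924 s.
Exhaled fraction f = 1 − e^(−t/τ) → t = −τ·ln(1 − f) = −1.924·ln(0.04) = 6.193 s.

6.19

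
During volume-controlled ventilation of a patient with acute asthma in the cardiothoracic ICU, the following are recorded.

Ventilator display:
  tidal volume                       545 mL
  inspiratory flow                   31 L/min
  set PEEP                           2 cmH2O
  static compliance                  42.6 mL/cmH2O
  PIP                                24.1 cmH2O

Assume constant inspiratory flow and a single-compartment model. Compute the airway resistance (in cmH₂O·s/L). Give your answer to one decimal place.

18.0

Flow: 31 L/min ÷ 60 = 0.5167 L/s.
Equation of motion (constant flow): PIP = Vt/C + R·V̇ + PEEP.
R·V̇ = PIP − Vt/C − PEEP = 24.1 − 545/42.6 − 2 = 24.1 − 12.793 − 2 = 9.307 cmH2O.
R = 9.307 / 0.5167 = 18.012 cmH2O·s/L.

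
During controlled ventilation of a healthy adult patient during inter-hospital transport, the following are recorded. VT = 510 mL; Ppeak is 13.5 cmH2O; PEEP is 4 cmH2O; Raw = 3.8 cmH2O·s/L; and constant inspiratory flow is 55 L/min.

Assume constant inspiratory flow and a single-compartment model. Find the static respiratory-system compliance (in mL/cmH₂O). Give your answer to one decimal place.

84.8

Flow: 55 L/min ÷ 60 = 0.9167 L/s.
Equation of motion (constant flow): PIP = Vt/C + R·V̇ + PEEP.
Vt/C = PIP − R·V̇ − PEEP = 13.5 − 3.8×0.9167 − 4 = 13.5 − 3.483 − 4 = 6.017 cmH2O.
C = Vt / 6.017 = 510 / 6.017 = 84.76 mL/cmH2O.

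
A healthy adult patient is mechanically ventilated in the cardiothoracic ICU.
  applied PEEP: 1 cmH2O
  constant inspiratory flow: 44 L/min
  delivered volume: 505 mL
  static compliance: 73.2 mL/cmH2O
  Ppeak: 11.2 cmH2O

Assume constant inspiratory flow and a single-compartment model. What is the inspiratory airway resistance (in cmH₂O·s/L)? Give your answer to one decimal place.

Flow: 44 L/min ÷ 60 = 0.7333 L/s.
Equation of motion (constant flow): PIP = Vt/C + R·V̇ + PEEP.
R·V̇ = PIP − Vt/C − PEEP = 11.2 − 505/73.2 − 1 = 11.2 − 6.899 − 1 = 3.301 cmH2O.
R = 3.301 / 0.7333 = 4.502 cmH2O·s/L.

4.5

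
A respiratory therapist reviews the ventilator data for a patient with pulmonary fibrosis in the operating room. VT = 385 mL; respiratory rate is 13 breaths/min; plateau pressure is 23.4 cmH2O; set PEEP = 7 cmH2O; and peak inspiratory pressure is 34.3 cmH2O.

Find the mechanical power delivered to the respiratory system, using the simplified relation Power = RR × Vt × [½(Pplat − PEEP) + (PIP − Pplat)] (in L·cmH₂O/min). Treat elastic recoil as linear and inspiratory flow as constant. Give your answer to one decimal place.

95.6

Per-breath work = Vt × [½(Pplat−PEEP) + (PIP−Pplat)] = 0.385 × [0.5×16.4 + 10.9] = 0.385 × 19.1 = 7.354 L·cmH2O.
Power = 13 × 7.354 = 95.602 L·cmH2O/min.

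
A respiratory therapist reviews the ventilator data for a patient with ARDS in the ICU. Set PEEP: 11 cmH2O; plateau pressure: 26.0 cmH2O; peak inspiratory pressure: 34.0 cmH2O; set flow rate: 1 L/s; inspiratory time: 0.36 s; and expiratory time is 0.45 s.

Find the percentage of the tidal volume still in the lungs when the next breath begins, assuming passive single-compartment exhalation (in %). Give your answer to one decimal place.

Vt = flow × Ti = 1 L/s × 0.36 s × 1000 mL/L = 360.0 mL.
R = (PIP − Pplat)/V̇ = (34.0 − 26.0) / 1 = 8.0/1 = 8.0 cmH2O·s/L.
C = Vt/(Pplat − PEEP) = 360.0 / (26.0 − 11) = 360.0/15.0 = 24.0 mL/cmH2O.
τ = R × C = 8.0 × 0.024 L/cmH2O = 0.192 s.
Fraction remaining at end-expiration = e^(−Te/τ) = e^(−0.45/0.192) = 0.09597 → 9.597%.

9.6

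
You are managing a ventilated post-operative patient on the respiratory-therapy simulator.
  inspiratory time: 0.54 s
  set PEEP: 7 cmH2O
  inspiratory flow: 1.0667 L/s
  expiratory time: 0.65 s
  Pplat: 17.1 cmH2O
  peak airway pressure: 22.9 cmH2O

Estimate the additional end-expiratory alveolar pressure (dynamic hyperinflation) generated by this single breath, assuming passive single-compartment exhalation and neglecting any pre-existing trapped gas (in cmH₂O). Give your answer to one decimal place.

1.2

Vt = flow × Ti = 1.0667 L/s × 0.54 s × 1000 mL/L = 576.02 mL.
R = (PIP − Pplat)/V̇ = (22.9 − 17.1) / 1.0667 = 5.8/1.0667 = 5.437 cmH2O·s/L.
C = Vt/(Pplat − PEEP) = 576.02 / (17.1 − 7) = 576.02/10.1 = 57.032 mL/cmH2O.
τ = R × C = 5.437 × 0.05703 L/cmH2O = 0.3101 s.
Fraction remaining = e^(−Te/τ) = e^(−0.65/0.3101) = 0.1229; trapped volume = 576.02 × 0.1229 = 70.793 mL.
Additional alveolar pressure from trapping ≈ V_trapped / C = 70.793 / 57.032 = 1.241 cmH2O.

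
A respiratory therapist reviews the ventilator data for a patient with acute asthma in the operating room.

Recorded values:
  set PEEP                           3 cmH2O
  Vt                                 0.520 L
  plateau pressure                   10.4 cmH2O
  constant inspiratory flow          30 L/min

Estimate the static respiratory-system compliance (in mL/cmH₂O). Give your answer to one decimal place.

70.3

Cstat = Vt / (Pplat − PEEP) = 520 / (10.4 − 3) = 520 / 7.4 = 70.27 mL/cmH2O.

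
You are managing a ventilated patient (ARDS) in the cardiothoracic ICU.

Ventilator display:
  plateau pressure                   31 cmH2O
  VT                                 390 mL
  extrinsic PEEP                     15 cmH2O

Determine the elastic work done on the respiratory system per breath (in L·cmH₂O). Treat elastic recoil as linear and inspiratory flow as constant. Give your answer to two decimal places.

Elastic work ≈ ½ × (Pplat − PEEP) × Vt = 0.5 × (31 − 15) × 0.390 L = 0.5 × 16.0 × 0.390 = 3.12 L·cmH2O.

3.12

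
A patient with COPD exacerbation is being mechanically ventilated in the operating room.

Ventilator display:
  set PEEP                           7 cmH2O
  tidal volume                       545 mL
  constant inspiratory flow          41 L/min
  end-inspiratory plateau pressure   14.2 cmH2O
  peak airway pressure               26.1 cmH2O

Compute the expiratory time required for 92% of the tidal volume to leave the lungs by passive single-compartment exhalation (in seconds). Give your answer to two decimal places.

Flow: 41 L/min ÷ 60 = 0.6833 L/s.
R = (PIP − Pplat)/V̇ = (26.1 − 14.2) / 0.6833 = 11.9/0.6833 = 17.415 cmH2O·s/L.
C = Vt/(Pplat − PEEP) = 545.0 / (14.2 − 7) = 545.0/7.2 = 75.694 mL/cmH2O.
τ = R × C = 17.415 × 0.07569 L/cmH2O = 1.318 s.
t = −τ·ln(1 − 0.92) = −1.318·ln(0.08) = 3.329 s.

3.33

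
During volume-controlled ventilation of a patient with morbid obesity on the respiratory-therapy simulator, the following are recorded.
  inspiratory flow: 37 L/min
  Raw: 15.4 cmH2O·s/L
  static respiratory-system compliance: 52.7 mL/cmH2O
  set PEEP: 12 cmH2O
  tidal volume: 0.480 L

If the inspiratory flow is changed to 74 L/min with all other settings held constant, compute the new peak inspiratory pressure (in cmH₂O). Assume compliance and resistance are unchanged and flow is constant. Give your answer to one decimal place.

40.1

Flow: 37 L/min ÷ 60 = 0.6167 L/s.
New flow: 74 L/min ÷ 60 = 1.2333 L/s.
PIP = Vt/C + R·V̇ + PEEP (constant-flow equation of motion).
Only the resistive term changes: ΔPIP = R × ΔV̇ = 15.4 × (1.2333 − 0.6167) = 15.4 × 0.6166 = 9.496 cmH2O.
Original PIP = 480/52.7 + 15.4×0.6167 + 12 = 30.605 cmH2O; new PIP = 30.605 + (9.496) = 40.101 cmH2O.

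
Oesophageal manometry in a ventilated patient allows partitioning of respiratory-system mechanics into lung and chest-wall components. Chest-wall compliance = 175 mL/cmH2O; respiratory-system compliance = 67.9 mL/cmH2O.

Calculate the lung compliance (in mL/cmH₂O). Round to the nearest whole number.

1/CL = 1/Crs − 1/Ccw.
1/CL = 1/67.9 − 1/175 = 0.009013.
CL = 110.95 mL/cmH2O.

111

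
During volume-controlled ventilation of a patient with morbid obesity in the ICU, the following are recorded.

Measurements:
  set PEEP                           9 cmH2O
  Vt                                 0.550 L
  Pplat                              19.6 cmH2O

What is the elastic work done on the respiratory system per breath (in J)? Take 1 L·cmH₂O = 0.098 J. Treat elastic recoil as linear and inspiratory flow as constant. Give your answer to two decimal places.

Elastic work ≈ ½ × (Pplat − PEEP) × Vt = 0.5 × (19.6 − 9) × 0.550 L = 0.5 × 10.6 × 0.550 = 2.915 L·cmH2O.
× 0.098 J/(L·cmH2O) → 0.2857 J.

0.29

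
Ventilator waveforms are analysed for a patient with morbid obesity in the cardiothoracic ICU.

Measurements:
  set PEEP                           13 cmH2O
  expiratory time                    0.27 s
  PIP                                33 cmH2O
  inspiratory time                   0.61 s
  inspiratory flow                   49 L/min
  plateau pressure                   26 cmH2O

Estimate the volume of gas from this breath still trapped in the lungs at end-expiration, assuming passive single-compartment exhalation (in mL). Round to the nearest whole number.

219

Flow: 49 L/min ÷ 60 = 0.8167 L/s.
Vt = flow × Ti = 0.8167 L/s × 0.61 s × 1000 mL/L = 498.19 mL.
R = (PIP − Pplat)/V̇ = (33 − 26) / 0.8167 = 7.0/0.8167 = 8.571 cmH2O·s/L.
C = Vt/(Pplat − PEEP) = 498.19 / (26 − 13) = 498.19/13.0 = 38.322 mL/cmH2O.
τ = R × C = 8.571 × 0.03832 L/cmH2O = 0.3284 s.
Fraction remaining = e^(−Te/τ) = e^(−0.27/0.3284) = 0.4395.
Trapped volume = 498.19 × 0.4395 = 218.95 mL.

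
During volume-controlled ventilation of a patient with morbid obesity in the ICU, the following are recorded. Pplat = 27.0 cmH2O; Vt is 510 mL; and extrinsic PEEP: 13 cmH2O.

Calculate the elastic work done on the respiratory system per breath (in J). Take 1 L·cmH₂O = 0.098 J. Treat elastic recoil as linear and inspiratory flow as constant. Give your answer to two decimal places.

Elastic work ≈ ½ × (Pplat − PEEP) × Vt = 0.5 × (27.0 − 13) × 0.510 L = 0.5 × 14.0 × 0.510 = 3.57 L·cmH2O.
× 0.098 J/(L·cmH2O) → 0.3499 J.

0.35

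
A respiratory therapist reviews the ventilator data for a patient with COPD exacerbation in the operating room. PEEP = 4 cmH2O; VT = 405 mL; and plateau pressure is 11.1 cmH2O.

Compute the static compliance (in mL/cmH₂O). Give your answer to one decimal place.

Cstat = Vt / (Pplat − PEEP) = 405 / (11.1 − 4) = 405 / 7.1 = 57.042 mL/cmH2O.

57.0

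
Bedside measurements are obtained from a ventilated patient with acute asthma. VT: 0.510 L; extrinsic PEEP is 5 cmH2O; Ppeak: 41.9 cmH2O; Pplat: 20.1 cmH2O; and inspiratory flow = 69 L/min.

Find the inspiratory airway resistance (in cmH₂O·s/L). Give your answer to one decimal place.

Flow: 69 L/min ÷ 60 = 1.15 L/s.
Raw = (PIP − Pplat) / flow = (41.9 − 20.1) / 1.15 = 21.8 / 1.15 = 18.957 cmH2O·s/L.

19.0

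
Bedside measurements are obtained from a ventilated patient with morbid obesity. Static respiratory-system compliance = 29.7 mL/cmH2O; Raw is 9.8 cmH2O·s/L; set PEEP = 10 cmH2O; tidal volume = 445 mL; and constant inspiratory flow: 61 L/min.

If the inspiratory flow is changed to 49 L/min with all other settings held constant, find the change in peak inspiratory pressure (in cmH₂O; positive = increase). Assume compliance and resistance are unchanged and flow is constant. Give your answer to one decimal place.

-2.0

Flow: 61 L/min ÷ 60 = 1.0167 L/s.
New flow: 49 L/min ÷ 60 = 0.8167 L/s.
PIP = Vt/C + R·V̇ + PEEP (constant-flow equation of motion).
Only the resistive term changes: ΔPIP = R × ΔV̇ = 9.8 × (0.8167 − 1.0167) = 9.8 × -0.2 = -1.96 cmH2O.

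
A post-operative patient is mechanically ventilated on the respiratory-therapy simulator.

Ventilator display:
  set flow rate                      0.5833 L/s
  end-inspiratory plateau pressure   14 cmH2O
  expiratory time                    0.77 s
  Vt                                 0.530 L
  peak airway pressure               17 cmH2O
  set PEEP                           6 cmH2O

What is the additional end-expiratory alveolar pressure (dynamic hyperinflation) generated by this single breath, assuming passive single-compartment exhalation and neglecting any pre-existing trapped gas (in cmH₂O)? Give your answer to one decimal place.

0.8

R = (PIP − Pplat)/V̇ = (17 − 14) / 0.5833 = 3.0/0.5833 = 5.143 cmH2O·s/L.
C = Vt/(Pplat − PEEP) = 530.0 / (14 − 6) = 530.0/8.0 = 66.25 mL/cmH2O.
τ = R × C = 5.143 × 0.06625 L/cmH2O = 0.3407 s.
Fraction remaining = e^(−Te/τ) = e^(−0.77/0.3407) = 0.1043; trapped volume = 530.0 × 0.1043 = 55.279 mL.
Additional alveolar pressure from trapping ≈ V_trapped / C = 55.279 / 66.25 = 0.8344 cmH2O.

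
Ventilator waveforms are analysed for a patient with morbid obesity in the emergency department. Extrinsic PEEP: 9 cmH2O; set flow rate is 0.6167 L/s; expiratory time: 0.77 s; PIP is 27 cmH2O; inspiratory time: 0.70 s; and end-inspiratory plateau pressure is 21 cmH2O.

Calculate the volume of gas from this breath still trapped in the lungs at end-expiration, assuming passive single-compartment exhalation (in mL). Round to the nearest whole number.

48

Vt = flow × Ti = 0.6167 L/s × 0.70 s × 1000 mL/L = 431.69 mL.
R = (PIP − Pplat)/V̇ = (27 − 21) / 0.6167 = 6.0/0.6167 = 9.729 cmH2O·s/L.
C = Vt/(Pplat − PEEP) = 431.69 / (21 − 9) = 431.69/12.0 = 35.974 mL/cmH2O.
τ = R × C = 9.729 × 0.03597 L/cmH2O = 0.35 s.
Fraction remaining = e^(−Te/τ) = e^(−0.77/0.35) = 0.1108.
Trapped volume = 431.69 × 0.1108 = 47.831 mL.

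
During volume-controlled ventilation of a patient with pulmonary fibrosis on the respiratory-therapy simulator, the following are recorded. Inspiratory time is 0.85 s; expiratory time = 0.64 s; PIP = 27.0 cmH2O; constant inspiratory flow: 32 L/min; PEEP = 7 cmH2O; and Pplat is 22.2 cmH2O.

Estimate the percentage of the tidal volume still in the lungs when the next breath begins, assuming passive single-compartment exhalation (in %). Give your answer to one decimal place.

9.2

Flow: 32 L/min ÷ 60 = 0.5333 L/s.
Vt = flow × Ti = 0.5333 L/s × 0.85 s × 1000 mL/L = 453.31 mL.
R = (PIP − Pplat)/V̇ = (27.0 − 22.2) / 0.5333 = 4.8/0.5333 = 9.001 cmH2O·s/L.
C = Vt/(Pplat − PEEP) = 453.31 / (22.2 − 7) = 453.31/15.2 = 29.823 mL/cmH2O.
τ = R × C = 9.001 × 0.02982 L/cmH2O = 0.2684 s.
Fraction remaining at end-expiration = e^(−Te/τ) = e^(−0.64/0.2684) = 0.09213 → 9.213%.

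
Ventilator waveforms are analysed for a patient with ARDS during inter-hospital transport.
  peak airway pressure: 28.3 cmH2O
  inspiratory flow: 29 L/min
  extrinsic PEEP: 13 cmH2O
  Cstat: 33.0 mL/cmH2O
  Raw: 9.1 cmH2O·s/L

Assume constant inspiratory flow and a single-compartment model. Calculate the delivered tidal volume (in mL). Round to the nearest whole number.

Flow: 29 L/min ÷ 60 = 0.4833 L/s.
Equation of motion (constant flow): PIP = Vt/C + R·V̇ + PEEP.
Vt/C = PIP − R·V̇ − PEEP = 28.3 − 4.398 − 13 = 10.902 cmH2O.
Vt = C × 10.902 = 33.0 × 10.902 = 359.77 mL.

360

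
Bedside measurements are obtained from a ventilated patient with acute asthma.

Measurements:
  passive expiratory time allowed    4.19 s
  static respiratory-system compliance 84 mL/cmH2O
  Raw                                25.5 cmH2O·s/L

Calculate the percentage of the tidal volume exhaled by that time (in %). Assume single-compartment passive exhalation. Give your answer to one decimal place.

τ = R × C = 25.5 × 84 mL/cmH2O = 25.5 × 0.084 L/cmH2O = 2.142 s.
Passive exhalation: V(t)/V₀ = e^(−t/τ) = e^(−4.19/2.142) = 0.1414.
Fraction exhaled = 1 − 0.1414 = 0.8586 → 85.86%.

85.9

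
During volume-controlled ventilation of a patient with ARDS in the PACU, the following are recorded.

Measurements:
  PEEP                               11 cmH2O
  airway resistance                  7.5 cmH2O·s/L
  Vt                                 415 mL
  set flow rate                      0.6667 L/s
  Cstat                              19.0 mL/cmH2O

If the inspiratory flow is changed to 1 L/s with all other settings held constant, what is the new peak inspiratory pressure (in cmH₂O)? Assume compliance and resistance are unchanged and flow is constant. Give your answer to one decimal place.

PIP = Vt/C + R·V̇ + PEEP (constant-flow equation of motion).
Only the resistive term changes: ΔPIP = R × ΔV̇ = 7.5 × (1 − 0.6667) = 7.5 × 0.3333 = 2.5 cmH2O.
Original PIP = 415/19.0 + 7.5×0.6667 + 11 = 37.842 cmH2O; new PIP = 37.842 + (2.5) = 40.342 cmH2O.

40.3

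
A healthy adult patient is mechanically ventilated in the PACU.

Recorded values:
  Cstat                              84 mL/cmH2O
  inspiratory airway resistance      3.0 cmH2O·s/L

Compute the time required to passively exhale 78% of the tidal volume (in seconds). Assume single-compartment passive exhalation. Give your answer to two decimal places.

τ = R × C = 3.0 × 84 mL/cmH2O = 3.0 × 0.084 L/cmH2O = 0.252 s.
Exhaled fraction f = 1 − e^(−t/τ) → t = −τ·ln(1 − f) = −0.252·ln(0.22) = 0.3816 s.

0.38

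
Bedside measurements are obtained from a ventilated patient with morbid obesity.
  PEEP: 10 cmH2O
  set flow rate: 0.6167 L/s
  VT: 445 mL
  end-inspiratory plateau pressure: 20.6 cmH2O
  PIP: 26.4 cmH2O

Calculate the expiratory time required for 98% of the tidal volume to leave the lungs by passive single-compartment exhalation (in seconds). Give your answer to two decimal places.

1.54

R = (PIP − Pplat)/V̇ = (26.4 − 20.6) / 0.6167 = 5.8/0.6167 = 9.405 cmH2O·s/L.
C = Vt/(Pplat − PEEP) = 445.0 / (20.6 − 10) = 445.0/10.6 = 41.981 mL/cmH2O.
τ = R × C = 9.405 × 0.04198 L/cmH2O = 0.3948 s.
t = −τ·ln(1 − 0.98) = −0.3948·ln(0.02) = 1.544 s.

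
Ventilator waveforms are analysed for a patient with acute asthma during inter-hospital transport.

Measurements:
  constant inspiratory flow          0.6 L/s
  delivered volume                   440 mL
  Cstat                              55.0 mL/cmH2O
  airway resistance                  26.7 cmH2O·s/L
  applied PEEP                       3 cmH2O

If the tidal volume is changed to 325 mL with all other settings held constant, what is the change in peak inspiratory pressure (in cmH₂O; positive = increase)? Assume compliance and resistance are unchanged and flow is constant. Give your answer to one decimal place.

-2.1

PIP = Vt/C + R·V̇ + PEEP (constant-flow equation of motion).
Only the elastic term changes: ΔPIP = ΔVt / C = (325 − 440) / 55.0 = -2.091 cmH2O.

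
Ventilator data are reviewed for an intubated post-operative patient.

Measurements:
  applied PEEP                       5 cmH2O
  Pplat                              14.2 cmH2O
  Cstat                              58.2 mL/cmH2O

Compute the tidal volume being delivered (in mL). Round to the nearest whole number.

535

Vt = Cstat × (Pplat − PEEP) = 58.2 × (14.2 − 5) = 58.2 × 9.2 = 535.44 mL.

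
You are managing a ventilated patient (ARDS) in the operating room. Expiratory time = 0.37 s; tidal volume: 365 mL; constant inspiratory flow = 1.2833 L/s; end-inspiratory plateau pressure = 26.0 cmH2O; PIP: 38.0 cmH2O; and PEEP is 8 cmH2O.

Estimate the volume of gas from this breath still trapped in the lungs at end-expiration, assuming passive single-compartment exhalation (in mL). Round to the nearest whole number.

R = (PIP − Pplat)/V̇ = (38.0 − 26.0) / 1.2833 = 12.0/1.2833 = 9.351 cmH2O·s/L.
C = Vt/(Pplat − PEEP) = 365.0 / (26.0 − 8) = 365.0/18.0 = 20.278 mL/cmH2O.
τ = R × C = 9.351 × 0.02028 L/cmH2O = 0.1896 s.
Fraction remaining = e^(−Te/τ) = e^(−0.37/0.1896) = 0.1421.
Trapped volume = 365.0 × 0.1421 = 51.867 mL.

52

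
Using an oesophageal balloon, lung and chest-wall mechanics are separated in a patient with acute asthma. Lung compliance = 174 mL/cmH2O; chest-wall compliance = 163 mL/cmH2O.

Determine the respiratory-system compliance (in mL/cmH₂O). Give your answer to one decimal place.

84.2

Lung and chest wall are elastances in series: 1/Crs = 1/CL + 1/Ccw.
1/Crs = 1/174 + 1/163 = 0.01188.
Crs = 84.175 mL/cmH2O.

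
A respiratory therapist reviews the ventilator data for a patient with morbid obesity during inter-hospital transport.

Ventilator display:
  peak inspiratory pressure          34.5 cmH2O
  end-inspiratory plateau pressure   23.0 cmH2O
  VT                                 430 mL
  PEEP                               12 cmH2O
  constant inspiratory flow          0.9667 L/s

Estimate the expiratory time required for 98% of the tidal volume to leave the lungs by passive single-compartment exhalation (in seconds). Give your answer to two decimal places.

R = (PIP − Pplat)/V̇ = (34.5 − 23.0) / 0.9667 = 11.5/0.9667 = 11.896 cmH2O·s/L.
C = Vt/(Pplat − PEEP) = 430.0 / (23.0 − 12) = 430.0/11.0 = 39.091 mL/cmH2O.
τ = R × C = 11.896 × 0.03909 L/cmH2O = 0.465 s.
t = −τ·ln(1 − 0.98) = −0.465·ln(0.02) = 1.819 s.

1.82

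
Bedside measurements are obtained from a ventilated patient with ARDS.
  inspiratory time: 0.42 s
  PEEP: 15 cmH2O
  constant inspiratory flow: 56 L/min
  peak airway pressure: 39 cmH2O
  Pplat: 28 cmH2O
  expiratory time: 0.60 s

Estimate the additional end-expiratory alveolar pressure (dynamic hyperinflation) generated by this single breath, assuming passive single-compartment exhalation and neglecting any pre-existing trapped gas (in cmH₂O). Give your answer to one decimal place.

2.4

Flow: 56 L/min ÷ 60 = 0.9333 L/s.
Vt = flow × Ti = 0.9333 L/s × 0.42 s × 1000 mL/L = 391.99 mL.
R = (PIP − Pplat)/V̇ = (39 − 28) / 0.9333 = 11.0/0.9333 = 11.786 cmH2O·s/L.
C = Vt/(Pplat − PEEP) = 391.99 / (28 − 15) = 391.99/13.0 = 30.153 mL/cmH2O.
τ = R × C = 11.786 × 0.03015 L/cmH2O = 0.3553 s.
Fraction remaining = e^(−Te/τ) = e^(−0.60/0.3553) = 0.1848; trapped volume = 391.99 × 0.1848 = 72.44 mL.
Additional alveolar pressure from trapping ≈ V_trapped / C = 72.44 / 30.153 = 2.402 cmH2O.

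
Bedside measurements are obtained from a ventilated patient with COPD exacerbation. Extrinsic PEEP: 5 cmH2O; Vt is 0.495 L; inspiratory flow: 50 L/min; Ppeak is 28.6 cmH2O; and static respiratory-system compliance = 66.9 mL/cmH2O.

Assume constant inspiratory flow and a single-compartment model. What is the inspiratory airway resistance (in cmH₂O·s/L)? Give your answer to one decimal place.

Flow: 50 L/min ÷ 60 = 0.8333 L/s.
Equation of motion (constant flow): PIP = Vt/C + R·V̇ + PEEP.
R·V̇ = PIP − Vt/C − PEEP = 28.6 − 495/66.9 − 5 = 28.6 − 7.399 − 5 = 16.201 cmH2O.
R = 16.201 / 0.8333 = 19.442 cmH2O·s/L.

19.4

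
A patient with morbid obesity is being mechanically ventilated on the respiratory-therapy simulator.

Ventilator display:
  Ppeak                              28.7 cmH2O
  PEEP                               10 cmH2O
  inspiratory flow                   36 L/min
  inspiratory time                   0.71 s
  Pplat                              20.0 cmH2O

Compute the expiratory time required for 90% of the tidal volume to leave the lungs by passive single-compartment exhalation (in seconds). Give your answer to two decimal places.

Flow: 36 L/min ÷ 60 = 0.6 L/s.
Vt = flow × Ti = 0.6 L/s × 0.71 s × 1000 mL/L = 426.0 mL.
R = (PIP − Pplat)/V̇ = (28.7 − 20.0) / 0.6 = 8.7/0.6 = 14.5 cmH2O·s/L.
C = Vt/(Pplat − PEEP) = 426.0 / (20.0 − 10) = 426.0/10.0 = 42.6 mL/cmH2O.
τ = R × C = 14.5 × 0.0426 L/cmH2O = 0.6177 s.
t = −τ·ln(1 − 0.90) = −0.6177·ln(0.1) = 1.422 s.

1.42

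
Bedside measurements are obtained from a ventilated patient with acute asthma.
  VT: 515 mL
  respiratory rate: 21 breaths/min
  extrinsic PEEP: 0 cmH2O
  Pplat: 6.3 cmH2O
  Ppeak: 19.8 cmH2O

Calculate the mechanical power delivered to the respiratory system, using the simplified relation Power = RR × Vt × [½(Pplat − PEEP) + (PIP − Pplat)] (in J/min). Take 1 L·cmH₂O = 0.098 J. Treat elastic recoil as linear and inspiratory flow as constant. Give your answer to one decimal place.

17.6

Per-breath work = Vt × [½(Pplat−PEEP) + (PIP−Pplat)] = 0.515 × [0.5×6.3 + 13.5] = 0.515 × 16.65 = 8.575 L·cmH2O.
Power = 21 × 8.575 = 180.08 L·cmH2O/min.
× 0.098 J/(L·cmH2O) → 17.648 J/min.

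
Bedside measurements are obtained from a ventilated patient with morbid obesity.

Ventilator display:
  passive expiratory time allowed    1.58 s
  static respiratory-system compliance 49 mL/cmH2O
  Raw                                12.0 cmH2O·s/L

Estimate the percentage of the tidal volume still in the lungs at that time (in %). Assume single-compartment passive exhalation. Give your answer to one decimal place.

6.8

τ = R × C = 12.0 × 49 mL/cmH2O = 12.0 × 0.049 L/cmH2O = 0.588 s.
Passive exhalation: V(t)/V₀ = e^(−t/τ) = e^(−1.58/0.588) = 0.06808.
Fraction remaining = 0.06808 → 6.808%.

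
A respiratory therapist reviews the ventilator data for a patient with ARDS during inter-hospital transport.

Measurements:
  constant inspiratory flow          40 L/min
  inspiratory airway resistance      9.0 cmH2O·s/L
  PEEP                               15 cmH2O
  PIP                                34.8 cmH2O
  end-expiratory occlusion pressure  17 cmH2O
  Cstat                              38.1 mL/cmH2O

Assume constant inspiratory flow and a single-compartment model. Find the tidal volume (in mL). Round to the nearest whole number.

450

Flow: 40 L/min ÷ 60 = 0.6667 L/s.
Total PEEP = 17 cmH2O (set 15 + intrinsic 2); this is the baseline alveolar pressure.
Equation of motion (constant flow): PIP = Vt/C + R·V̇ + PEEP.
Vt/C = PIP − R·V̇ − PEEP = 34.8 − 6.0 − 17 = 11.8 cmH2O.
Vt = C × 11.8 = 38.1 × 11.8 = 449.58 mL.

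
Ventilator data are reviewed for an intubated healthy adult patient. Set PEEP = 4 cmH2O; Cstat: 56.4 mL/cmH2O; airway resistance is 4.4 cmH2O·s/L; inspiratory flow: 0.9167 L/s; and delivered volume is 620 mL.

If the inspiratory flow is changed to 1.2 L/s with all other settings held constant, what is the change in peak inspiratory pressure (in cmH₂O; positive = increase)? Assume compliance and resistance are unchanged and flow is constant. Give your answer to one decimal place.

1.2

PIP = Vt/C + R·V̇ + PEEP (constant-flow equation of motion).
Only the resistive term changes: ΔPIP = R × ΔV̇ = 4.4 × (1.2 − 0.9167) = 4.4 × 0.2833 = 1.247 cmH2O.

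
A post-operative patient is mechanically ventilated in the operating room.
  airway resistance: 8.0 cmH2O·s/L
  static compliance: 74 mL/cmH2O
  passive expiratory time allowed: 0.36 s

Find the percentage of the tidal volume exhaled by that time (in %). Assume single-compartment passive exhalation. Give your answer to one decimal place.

τ = R × C = 8.0 × 74 mL/cmH2O = 8.0 × 0.074 L/cmH2O = 0.592 s.
Passive exhalation: V(t)/V₀ = e^(−t/τ) = e^(−0.36/0.592) = 0.5444.
Fraction exhaled = 1 − 0.5444 = 0.4556 → 45.56%.

45.6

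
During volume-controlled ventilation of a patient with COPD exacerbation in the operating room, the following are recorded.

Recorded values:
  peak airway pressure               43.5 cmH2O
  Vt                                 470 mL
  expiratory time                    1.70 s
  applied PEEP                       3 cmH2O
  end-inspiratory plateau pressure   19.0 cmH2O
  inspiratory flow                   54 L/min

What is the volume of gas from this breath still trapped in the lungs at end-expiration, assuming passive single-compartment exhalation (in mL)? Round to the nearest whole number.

Flow: 54 L/min ÷ 60 = 0.9 L/s.
R = (PIP − Pplat)/V̇ = (43.5 − 19.0) / 0.9 = 24.5/0.9 = 27.222 cmH2O·s/L.
C = Vt/(Pplat − PEEP) = 470.0 / (19.0 − 3) = 470.0/16.0 = 29.375 mL/cmH2O.
τ = R × C = 27.222 × 0.02938 L/cmH2O = 0.7998 s.
Fraction remaining = e^(−Te/τ) = e^(−1.70/0.7998) = 0.1194.
Trapped volume = 470.0 × 0.1194 = 56.118 mL.

56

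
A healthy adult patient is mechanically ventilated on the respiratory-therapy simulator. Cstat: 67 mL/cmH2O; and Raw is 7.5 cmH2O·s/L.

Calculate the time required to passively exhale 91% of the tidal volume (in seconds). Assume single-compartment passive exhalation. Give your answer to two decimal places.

1.21

τ = R × C = 7.5 × 67 mL/cmH2O = 7.5 × 0.067 L/cmH2O = 0.5025 s.
Exhaled fraction f = 1 − e^(−t/τ) → t = −τ·ln(1 − f) = −0.5025·ln(0.09) = 1.21 s.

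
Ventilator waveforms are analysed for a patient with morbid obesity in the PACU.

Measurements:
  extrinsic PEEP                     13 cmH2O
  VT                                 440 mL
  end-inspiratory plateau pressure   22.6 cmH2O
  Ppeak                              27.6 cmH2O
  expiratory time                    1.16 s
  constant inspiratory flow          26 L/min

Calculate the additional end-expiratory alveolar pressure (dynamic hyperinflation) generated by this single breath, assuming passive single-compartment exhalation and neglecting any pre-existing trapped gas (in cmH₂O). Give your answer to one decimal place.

Flow: 26 L/min ÷ 60 = 0.4333 L/s.
R = (PIP − Pplat)/V̇ = (27.6 − 22.6) / 0.4333 = 5.0/0.4333 = 11.539 cmH2O·s/L.
C = Vt/(Pplat − PEEP) = 440.0 / (22.6 − 13) = 440.0/9.6 = 45.833 mL/cmH2O.
τ = R × C = 11.539 × 0.04583 L/cmH2O = 0.5288 s.
Fraction remaining = e^(−Te/τ) = e^(−1.16/0.5288) = 0.1115; trapped volume = 440.0 × 0.1115 = 49.06 mL.
Additional alveolar pressure from trapping ≈ V_trapped / C = 49.06 / 45.833 = 1.07 cmH2O.

1.1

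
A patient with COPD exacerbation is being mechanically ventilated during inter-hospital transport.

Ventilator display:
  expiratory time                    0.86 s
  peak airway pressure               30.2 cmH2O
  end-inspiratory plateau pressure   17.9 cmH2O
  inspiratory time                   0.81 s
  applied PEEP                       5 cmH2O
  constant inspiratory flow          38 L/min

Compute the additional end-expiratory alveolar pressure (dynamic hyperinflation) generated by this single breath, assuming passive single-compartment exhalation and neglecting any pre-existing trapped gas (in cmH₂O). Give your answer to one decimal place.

Flow: 38 L/min ÷ 60 = 0.6333 L/s.
Vt = flow × Ti = 0.6333 L/s × 0.81 s × 1000 mL/L = 512.97 mL.
R = (PIP − Pplat)/V̇ = (30.2 − 17.9) / 0.6333 = 12.3/0.6333 = 19.422 cmH2O·s/L.
C = Vt/(Pplat − PEEP) = 512.97 / (17.9 − 5) = 512.97/12.9 = 39.765 mL/cmH2O.
τ = R × C = 19.422 × 0.03977 L/cmH2O = 0.7724 s.
Fraction remaining = e^(−Te/τ) = e^(−0.86/0.7724) = 0.3284; trapped volume = 512.97 × 0.3284 = 168.46 mL.
Additional alveolar pressure from trapping ≈ V_trapped / C = 168.46 / 39.765 = 4.236 cmH2O.

4.2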